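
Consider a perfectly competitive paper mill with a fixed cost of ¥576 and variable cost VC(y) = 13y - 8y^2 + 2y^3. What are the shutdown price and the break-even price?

Shutdown price = min AVC. AVC = 13 - 8y + 2y^2, with vertex at y = 2 and minimum ¥5.
ATC = 576/y + 13 - 8y + 2y^2. Setting dATC/dy = −576/y^2 − 8 + 4y = 0 gives y = 6 (since 4·6^3 − 8·6^2 = 576).
min ATC = 576/6 + 13 − 8·6 + 2·6^2 = ¥133. That is the break-even price.
Between these two prices the firm operates at a loss; above ¥133 it earns a profit.

Shutdown price = ¥5; break-even price = ¥133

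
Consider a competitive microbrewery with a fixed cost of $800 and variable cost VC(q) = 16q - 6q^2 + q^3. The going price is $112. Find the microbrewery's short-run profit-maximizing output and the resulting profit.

Profit = -$160 at q = 8

AVC = 16 - 6q + q^2 has its minimum $7 at q = 3; price $112 clears that bar, so the firm operates.
MC = 16 - 12q + 3q^2. Setting P = MC and taking the root on the rising branch gives q* = 8.
TR = 112·8 = 896. TC = 800 + 256 = 1056. Profit = 896 − 1056 = -$160.
By producing, the firm covers all variable cost plus $640 of fixed cost; shutting down would lose the full $800.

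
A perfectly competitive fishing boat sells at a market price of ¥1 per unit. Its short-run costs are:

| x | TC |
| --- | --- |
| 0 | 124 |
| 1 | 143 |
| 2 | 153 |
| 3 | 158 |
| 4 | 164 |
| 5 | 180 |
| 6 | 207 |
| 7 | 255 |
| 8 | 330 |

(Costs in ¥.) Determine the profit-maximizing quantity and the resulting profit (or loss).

x = 0 (shut down); profit = -¥124

Compute π = P·x − TC at each output: x=0: -124; x=1: -142; x=2: -151; x=3: -155; x=4: -160; x=5: -175; x=6: -201; x=7: -248; x=8: -322.
Profit is highest at x = 0. Equivalently, the lowest AVC in the table is 40/4 ≈ ¥10 at x = 4, and P = ¥1 falls below it — price never covers variable cost, so the firm shuts down and loses only its fixed cost.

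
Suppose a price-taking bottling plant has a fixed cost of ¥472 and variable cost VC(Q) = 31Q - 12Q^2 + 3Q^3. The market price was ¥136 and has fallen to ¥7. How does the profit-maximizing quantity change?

Output falls from 5 to 0 (the firm shuts down)

AVC = 31 - 12Q + 3Q^2, minimized at Q = 2 where min AVC = ¥19. MC = 31 - 24Q + 9Q^2.
With P = ¥136 above the shutdown price, P = MC gives Q = 5.
At P = ¥7 < min AVC = ¥19, price no longer covers variable cost at any output, so the firm shuts down: Q = 0.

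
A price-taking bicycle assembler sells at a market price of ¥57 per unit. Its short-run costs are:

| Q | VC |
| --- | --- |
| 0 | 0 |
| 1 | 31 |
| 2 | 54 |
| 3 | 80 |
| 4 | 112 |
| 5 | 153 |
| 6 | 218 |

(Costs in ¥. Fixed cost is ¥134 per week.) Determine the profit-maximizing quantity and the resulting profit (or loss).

Compute π = P·Q − TC at each output: Q=0: -134; Q=1: -108; Q=2: -74; Q=3: -43; Q=4: -18; Q=5: -2; Q=6: -10.
Profit is maximized at Q = 5. AVC there is 153/5 = ¥30.60 ≤ P, so producing beats shutting down (which would give -¥134).

Q = 5; profit = -¥2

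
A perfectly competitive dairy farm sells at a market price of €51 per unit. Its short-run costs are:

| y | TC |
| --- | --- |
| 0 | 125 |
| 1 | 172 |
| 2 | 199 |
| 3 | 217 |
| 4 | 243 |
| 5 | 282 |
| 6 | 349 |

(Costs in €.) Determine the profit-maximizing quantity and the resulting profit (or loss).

y = 5; profit = -€27

Tabulate TR − TC: y=0: -125; y=1: -121; y=2: -97; y=3: -64; y=4: -39; y=5: -27; y=6: -43.
Profit is maximized at y = 5. AVC there is 157/5 = €31.40 ≤ P, so producing beats shutting down (which would give -€125).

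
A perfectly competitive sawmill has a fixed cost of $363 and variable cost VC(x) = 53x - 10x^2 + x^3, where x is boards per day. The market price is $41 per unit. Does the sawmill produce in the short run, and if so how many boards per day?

Produce at x = 6

Strip out fixed cost: VC = 53x - 10x^2 + x^3. Then AVC = 53 - 10x + x^2 and MC = 53 - 20x + 3x^2.
The AVC parabola has its vertex at x = 10/2 = 5, where AVC = 53 - 10·5 + 5^2 = $28.
Because $41 ≥ $28, revenue can cover variable cost; the firm operates.
P = MC gives 12 - 20x + 3x^2 = 0, with roots 2/3 and 6. Take the larger (rising MC): x* = 6.
Check: AVC at x = 6 is $29 ≤ P, so revenue covers variable cost.
Profit = P·x − TC = 41·6 − 537 = -$291, a loss, but smaller than the $363 fixed cost the firm would lose by shutting down.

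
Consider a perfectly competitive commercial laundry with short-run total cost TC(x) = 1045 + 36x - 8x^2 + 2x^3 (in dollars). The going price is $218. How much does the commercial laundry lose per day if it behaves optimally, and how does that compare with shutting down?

Profit = -$65 at x = 7

AVC = 36 - 8x + 2x^2; min AVC = $28 at x = 2. Since P = $218 ≥ min AVC, the firm produces.
MC = 36 - 16x + 6x^2. Setting P = MC and taking the root on the rising branch gives x* = 7.
TR = 218·7 = 1526. TC = 1045 + 546 = 1591. Profit = 1526 − 1591 = -$65.
By producing, the firm covers all variable cost plus $980 of fixed cost; shutting down would lose the full $1045.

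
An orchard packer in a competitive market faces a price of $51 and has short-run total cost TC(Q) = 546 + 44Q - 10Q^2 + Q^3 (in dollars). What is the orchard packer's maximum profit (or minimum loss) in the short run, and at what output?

AVC = 44 - 10Q + Q^2; min AVC = $19 at Q = 5. Since P = $51 ≥ min AVC, the firm produces.
MC = 44 - 20Q + 3Q^2. Setting P = MC and taking the root on the rising branch gives Q* = 7.
TR = 51·7 = 357. TC = 546 + 161 = 707. Profit = 357 − 707 = -$350.
By producing, the firm covers all variable cost plus $196 of fixed cost; shutting down would lose the full $546.

Profit = -$350 at Q = 7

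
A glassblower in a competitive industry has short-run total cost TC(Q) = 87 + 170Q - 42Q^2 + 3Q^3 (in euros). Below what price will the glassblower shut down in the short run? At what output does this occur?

The firm shuts down when price falls below the minimum of average variable cost. AVC = VC/Q = 170 - 42Q + 3Q^2.
dAVC/dQ = -42 + 6Q = 0 gives Q = 7. min AVC = 170 - 42·7 + 3·7^2 = 23.
For P < €23 the firm produces nothing.

€23 per unit, at Q = 7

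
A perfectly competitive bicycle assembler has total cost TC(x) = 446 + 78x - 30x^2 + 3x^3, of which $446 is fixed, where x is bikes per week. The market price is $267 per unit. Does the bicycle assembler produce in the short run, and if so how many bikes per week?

Produce at x = 9

Strip out fixed cost: VC = 78x - 30x^2 + 3x^3. Then AVC = 78 - 30x + 3x^2 and MC = 78 - 60x + 9x^2.
AVC is minimized where dAVC/dx = -30 + 6x = 0, at x = 5; min AVC = 78 - 30·5 + 3·5^2 = $3.
Because $267 ≥ $3, revenue can cover variable cost; the firm operates.
Solving P = MC: -189 - 60x + 9x^2 = 0 ⇒ x = -7/3 or 9. On the upward-sloping branch, x* = 9.
Check: AVC at x = 9 is $51 ≤ P, so revenue covers variable cost.
Profit = P·x − TC = 267·9 − 905 = $1498.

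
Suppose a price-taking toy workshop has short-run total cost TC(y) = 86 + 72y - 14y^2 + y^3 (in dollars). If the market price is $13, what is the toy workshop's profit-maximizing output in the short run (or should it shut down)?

Variable cost is VC = 72y - 14y^2 + y^3, so AVC = VC/y = 72 - 14y + y^2 and MC = dTC/dy = 72 - 28y + 3y^2.
AVC is minimized where dAVC/dy = -14 + 2y = 0, at y = 7; min AVC = 72 - 14·7 + 7^2 = $23.
With P < min AVC ($13 < $23), every unit sold adds to the loss.
Shutting down limits the loss to fixed cost, $86.

Shut down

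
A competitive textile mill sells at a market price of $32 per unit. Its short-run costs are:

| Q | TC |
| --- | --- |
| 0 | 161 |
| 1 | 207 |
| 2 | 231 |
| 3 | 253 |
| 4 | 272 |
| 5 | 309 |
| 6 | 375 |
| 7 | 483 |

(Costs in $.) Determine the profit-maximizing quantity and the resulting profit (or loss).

Q = 4; profit = -$144

Tabulate TR − TC: Q=0: -161; Q=1: -175; Q=2: -167; Q=3: -157; Q=4: -144; Q=5: -149; Q=6: -183; Q=7: -259.
Profit is maximized at Q = 4. AVC there is 111/4 = $27.75 ≤ P, so producing beats shutting down (which would give -$161).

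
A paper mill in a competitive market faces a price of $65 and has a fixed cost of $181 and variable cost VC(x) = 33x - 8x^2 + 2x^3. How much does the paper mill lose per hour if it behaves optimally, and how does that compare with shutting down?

AVC = 33 - 8x + 2x^2; min AVC = $25 at x = 2. Since P = $65 ≥ min AVC, the firm produces.
With MC = 33 - 16x + 6x^2, P = MC on the upward-sloping part at x* = 4.
TR = 65·4 = 260. TC = 181 + 132 = 313. Profit = 260 − 313 = -$53.
That loss of $53 beats the $181 the firm would lose by shutting down; producing recovers $128 of fixed cost.

Profit = -$53 at x = 4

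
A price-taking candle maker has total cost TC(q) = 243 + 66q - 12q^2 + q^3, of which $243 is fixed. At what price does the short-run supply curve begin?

The shutdown price is the minimum of AVC. VC = 66q - 12q^2 + q^3, so AVC = 66 - 12q + q^2.
dAVC/dq = -12 + 2q = 0 gives q = 6. min AVC = 66 - 12·6 + 6^2 = 30.
The firm shuts down for any P below $30.

$30 per unit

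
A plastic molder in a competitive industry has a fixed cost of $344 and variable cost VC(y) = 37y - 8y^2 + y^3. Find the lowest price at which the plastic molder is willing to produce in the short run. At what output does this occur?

The shutdown price is the minimum of AVC. VC = 37y - 8y^2 + y^3, so AVC = 37 - 8y + y^2.
At the minimum of AVC, MC = AVC. MC = 37 - 16y + 3y^2; setting MC = AVC gives 2y^2 - 8y = 0, so y = 4. min AVC = 21.
For P < $21 the firm produces nothing.

$21 per unit, at y = 4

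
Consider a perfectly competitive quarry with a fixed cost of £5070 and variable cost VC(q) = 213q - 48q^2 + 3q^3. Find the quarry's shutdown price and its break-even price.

Shutdown price = £21; break-even price = £486

AVC = 213 - 48q + 3q^2; minimized at q = 8, giving min AVC = £21. That is the shutdown price.
ATC = 5070/q + 213 - 48q + 3q^2. Setting dATC/dq = −5070/q^2 − 48 + 6q = 0 gives q = 13 (since 6·13^3 − 48·13^2 = 5070).
min ATC = 5070/13 + 213 − 48·13 + 3·13^2 = £486. That is the break-even price.
Between these two prices the firm operates at a loss; above £486 it earns a profit.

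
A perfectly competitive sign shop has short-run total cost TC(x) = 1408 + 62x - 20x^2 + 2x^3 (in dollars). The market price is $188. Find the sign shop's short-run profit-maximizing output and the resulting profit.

AVC = 62 - 20x + 2x^2; min AVC = $12 at x = 5. Since P = $188 ≥ min AVC, the firm produces.
With MC = 62 - 40x + 6x^2, P = MC on the upward-sloping part at x* = 9.
TR = 188·9 = 1692. TC = 1408 + 396 = 1804. Profit = 1692 − 1804 = -$112.
Shutting down would mean losing the fixed cost of $1408, so operating at a loss of $112 is better by $1296.

Profit = -$112 at x = 9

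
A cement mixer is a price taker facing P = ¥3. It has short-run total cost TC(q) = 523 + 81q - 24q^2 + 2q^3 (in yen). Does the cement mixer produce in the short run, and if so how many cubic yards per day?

Shut down

From TC, MC = TC'(q) = 81 - 48q + 6q^2 and AVC = VC/q = 81 - 24q + 2q^2.
AVC is minimized where dAVC/dq = -24 + 4q = 0, at q = 6; min AVC = 81 - 24·6 + 2·6^2 = ¥9.
Since P = ¥3 < min AVC = ¥9, price fails to cover variable cost at any output.
Shutting down limits the loss to fixed cost, ¥523.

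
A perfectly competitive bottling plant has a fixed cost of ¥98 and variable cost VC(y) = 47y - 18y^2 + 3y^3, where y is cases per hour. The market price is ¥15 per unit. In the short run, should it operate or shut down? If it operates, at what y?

Strip out fixed cost: VC = 47y - 18y^2 + 3y^3. Then AVC = 47 - 18y + 3y^2 and MC = 47 - 36y + 9y^2.
AVC hits its minimum where MC = AVC, at y = 3, giving min AVC = 47 - 18·3 + 3·3^2 = ¥20.
Since P = ¥15 < min AVC = ¥20, price fails to cover variable cost at any output.
Shutting down limits the loss to fixed cost, ¥98.

Shut down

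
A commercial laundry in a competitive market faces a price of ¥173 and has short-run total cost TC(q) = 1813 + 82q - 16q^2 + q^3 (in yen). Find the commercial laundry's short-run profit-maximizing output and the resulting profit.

AVC = 82 - 16q + q^2 has its minimum ¥18 at q = 8; price ¥173 clears that bar, so the firm operates.
MC = 82 - 32q + 3q^2. Setting P = MC and taking the root on the rising branch gives q* = 13.
TR = 173·13 = 2249. TC = 1813 + 559 = 2372. Profit = 2249 − 2372 = -¥123.
That loss of ¥123 beats the ¥1813 the firm would lose by shutting down; producing recovers ¥1690 of fixed cost.

Profit = -¥123 at q = 13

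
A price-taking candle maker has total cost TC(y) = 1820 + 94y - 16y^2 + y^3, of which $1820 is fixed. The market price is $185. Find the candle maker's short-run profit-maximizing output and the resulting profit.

Profit = -$130 at y = 13

AVC = 94 - 16y + y^2; min AVC = $30 at y = 8. Since P = $185 ≥ min AVC, the firm produces.
MC = 94 - 32y + 3y^2. Setting P = MC and taking the root on the rising branch gives y* = 13.
TR = 185·13 = 2405. TC = 1820 + 715 = 2535. Profit = 2405 − 2535 = -$130.
Shutting down would mean losing the fixed cost of $1820, so operating at a loss of $130 is better by $1690.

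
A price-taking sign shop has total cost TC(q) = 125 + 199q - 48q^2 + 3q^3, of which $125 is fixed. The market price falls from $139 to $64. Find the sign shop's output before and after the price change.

MC = 199 - 96q + 9q^2; the shutdown threshold is min AVC = $7 (at q = 8).
With P = $139 above the shutdown price, P = MC gives q = 10.
At P = $64 ≥ min AVC, set P = MC: q = 9. The firm stays open but cuts output.

Output falls from 10 to 9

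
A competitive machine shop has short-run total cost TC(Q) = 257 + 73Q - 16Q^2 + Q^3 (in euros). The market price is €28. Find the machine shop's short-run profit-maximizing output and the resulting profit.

AVC = 73 - 16Q + Q^2 has its minimum €9 at Q = 8; price €28 clears that bar, so the firm operates.
With MC = 73 - 32Q + 3Q^2, P = MC on the upward-sloping part at Q* = 9.
TR = 28·9 = 252. TC = 257 + 90 = 347. Profit = 252 − 347 = -€95.
By producing, the firm covers all variable cost plus €162 of fixed cost; shutting down would lose the full €257.

Profit = -€95 at Q = 9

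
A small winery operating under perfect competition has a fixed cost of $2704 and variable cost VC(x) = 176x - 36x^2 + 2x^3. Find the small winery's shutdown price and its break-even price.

AVC = 176 - 36x + 2x^2; minimized at x = 9, giving min AVC = $14. That is the shutdown price.
ATC = 2704/x + 176 - 36x + 2x^2. Setting dATC/dx = −2704/x^2 − 36 + 4x = 0 gives x = 13 (since 4·13^3 − 36·13^2 = 2704).
min ATC = 2704/13 + 176 − 36·13 + 2·13^2 = $254. That is the break-even price.
For $14 ≤ P < $254 the firm produces at a loss; below $14 it shuts down.

Shutdown price = $14; break-even price = $254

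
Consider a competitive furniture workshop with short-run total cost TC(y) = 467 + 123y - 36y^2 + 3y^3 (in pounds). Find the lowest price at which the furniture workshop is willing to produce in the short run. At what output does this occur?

The shutdown price is the minimum of AVC. VC = 123y - 36y^2 + 3y^3, so AVC = 123 - 36y + 3y^2.
dAVC/dy = -36 + 6y = 0 gives y = 6. min AVC = 123 - 36·6 + 3·6^2 = 15.
So the shutdown price is £15.

£15 per unit, at y = 6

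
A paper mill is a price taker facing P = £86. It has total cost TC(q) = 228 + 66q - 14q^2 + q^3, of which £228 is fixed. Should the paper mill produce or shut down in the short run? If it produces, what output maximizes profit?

From TC, MC = TC'(q) = 66 - 28q + 3q^2 and AVC = VC/q = 66 - 14q + q^2.
The AVC parabola has its vertex at q = 14/2 = 7, where AVC = 66 - 14·7 + 7^2 = £17.
Since P = £86 ≥ min AVC = £17, price covers variable cost and the firm should produce.
Set P = MC: 86 = 66 - 28q + 3q^2 → -20 - 28q + 3q^2 = 0. The roots are q = -2/3 and q = 10; the profit-maximizing output is on the rising part of MC, so q* = 10.
Check: AVC at q = 10 is £26 ≤ P, so revenue covers variable cost.
Profit = P·q − TC = 86·10 − 488 = £372.

Produce at q = 10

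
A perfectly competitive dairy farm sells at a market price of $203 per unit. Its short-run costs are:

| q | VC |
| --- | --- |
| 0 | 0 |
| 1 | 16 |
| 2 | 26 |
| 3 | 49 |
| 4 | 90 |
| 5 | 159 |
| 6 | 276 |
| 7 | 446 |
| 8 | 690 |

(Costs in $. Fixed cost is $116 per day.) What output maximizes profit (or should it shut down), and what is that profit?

q = 7; profit = $859

Tabulate TR − TC: q=0: -116; q=1: 71; q=2: 264; q=3: 444; q=4: 606; q=5: 740; q=6: 826; q=7: 859; q=8: 818.
Profit is maximized at q = 7. AVC there is 446/7 = $63.71 ≤ P, so producing beats shutting down (which would give -$116).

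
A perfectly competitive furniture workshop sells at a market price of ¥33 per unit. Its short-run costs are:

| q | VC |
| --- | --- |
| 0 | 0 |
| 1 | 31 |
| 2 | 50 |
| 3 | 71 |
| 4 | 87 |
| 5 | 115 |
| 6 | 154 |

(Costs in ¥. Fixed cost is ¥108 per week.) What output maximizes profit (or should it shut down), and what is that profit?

Profit at each row (π = 33q − TC): q=0: -108; q=1: -106; q=2: -92; q=3: -80; q=4: -63; q=5: -58; q=6: -64.
Profit is maximized at q = 5. AVC there is 115/5 = ¥23 ≤ P, so producing beats shutting down (which would give -¥108).

q = 5; profit = -¥58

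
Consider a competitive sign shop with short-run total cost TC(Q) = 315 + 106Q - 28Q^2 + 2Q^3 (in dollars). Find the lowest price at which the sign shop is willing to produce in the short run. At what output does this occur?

$8 per unit, at Q = 7

The firm shuts down when price falls below the minimum of average variable cost. AVC = VC/Q = 106 - 28Q + 2Q^2.
At the minimum of AVC, MC = AVC. MC = 106 - 56Q + 6Q^2; setting MC = AVC gives 4Q^2 - 28Q = 0, so Q = 7. min AVC = 8.
So the shutdown price is $8.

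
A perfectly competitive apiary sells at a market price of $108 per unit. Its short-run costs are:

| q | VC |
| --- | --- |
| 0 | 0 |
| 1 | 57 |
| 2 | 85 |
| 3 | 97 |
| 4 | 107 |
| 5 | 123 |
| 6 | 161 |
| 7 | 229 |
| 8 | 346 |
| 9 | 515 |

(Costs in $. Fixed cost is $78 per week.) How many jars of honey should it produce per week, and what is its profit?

Compute π = P·q − TC at each output: q=0: -78; q=1: -27; q=2: 53; q=3: 149; q=4: 247; q=5: 339; q=6: 409; q=7: 449; q=8: 440; q=9: 379.
Profit is maximized at q = 7. AVC there is 229/7 = $32.71 ≤ P, so producing beats shutting down (which would give -$78).

q = 7; profit = $449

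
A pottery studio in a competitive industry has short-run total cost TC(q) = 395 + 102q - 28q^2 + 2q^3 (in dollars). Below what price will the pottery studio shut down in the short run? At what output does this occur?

$4 per unit, at q = 7

The shutdown price is the minimum of AVC. VC = 102q - 28q^2 + 2q^3, so AVC = 102 - 28q + 2q^2.
dAVC/dq = -28 + 4q = 0 gives q = 7. min AVC = 102 - 28·7 + 2·7^2 = 4.
For P < $4 the firm produces nothing.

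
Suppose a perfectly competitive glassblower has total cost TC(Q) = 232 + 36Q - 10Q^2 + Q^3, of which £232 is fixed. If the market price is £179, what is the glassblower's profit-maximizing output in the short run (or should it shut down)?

From TC, MC = TC'(Q) = 36 - 20Q + 3Q^2 and AVC = VC/Q = 36 - 10Q + Q^2.
AVC hits its minimum where MC = AVC, at Q = 5, giving min AVC = 36 - 10·5 + 5^2 = £11.
Since P = £179 ≥ min AVC = £11, price covers variable cost and the firm should produce.
P = MC gives -143 - 20Q + 3Q^2 = 0, with roots -13/3 and 11. Take the larger (rising MC): Q* = 11.
Check: AVC at Q = 11 is £47 ≤ P, so revenue covers variable cost.
Profit = P·Q − TC = 179·11 − 749 = £1220.

Produce at Q = 11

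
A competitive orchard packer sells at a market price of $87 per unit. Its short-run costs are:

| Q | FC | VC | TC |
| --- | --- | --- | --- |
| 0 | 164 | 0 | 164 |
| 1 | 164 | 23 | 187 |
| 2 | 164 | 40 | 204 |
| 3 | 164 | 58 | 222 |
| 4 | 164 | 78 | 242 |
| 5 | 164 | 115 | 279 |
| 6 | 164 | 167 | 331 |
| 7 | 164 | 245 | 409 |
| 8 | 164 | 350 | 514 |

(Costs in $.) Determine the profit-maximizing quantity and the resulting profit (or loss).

Q = 7; profit = $200

Tabulate TR − TC: Q=0: -164; Q=1: -100; Q=2: -30; Q=3: 39; Q=4: 106; Q=5: 156; Q=6: 191; Q=7: 200; Q=8: 182.
Profit is maximized at Q = 7. AVC there is 245/7 = $35 ≤ P, so producing beats shutting down (which would give -$164).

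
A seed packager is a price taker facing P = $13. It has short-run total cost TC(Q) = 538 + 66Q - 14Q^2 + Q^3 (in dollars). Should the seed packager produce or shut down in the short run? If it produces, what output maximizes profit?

From TC, MC = TC'(Q) = 66 - 28Q + 3Q^2 and AVC = VC/Q = 66 - 14Q + Q^2.
AVC is minimized where dAVC/dQ = -14 + 2Q = 0, at Q = 7; min AVC = 66 - 14·7 + 7^2 = $17.
P = $13 lies below min AVC = $17; no output level covers variable cost.
Best response: produce nothing and absorb the $538 fixed cost.

Shut down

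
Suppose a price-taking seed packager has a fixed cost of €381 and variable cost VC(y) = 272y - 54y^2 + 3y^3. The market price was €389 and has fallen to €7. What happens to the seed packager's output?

Output falls from 13 to 0 (the firm shuts down)

MC = 272 - 108y + 9y^2; the shutdown threshold is min AVC = €29 (at y = 9).
At P = €389 ≥ min AVC, set P = MC on the rising branch: y = 13.
At P = €7 < min AVC = €29, price no longer covers variable cost at any output, so the firm shuts down: y = 0.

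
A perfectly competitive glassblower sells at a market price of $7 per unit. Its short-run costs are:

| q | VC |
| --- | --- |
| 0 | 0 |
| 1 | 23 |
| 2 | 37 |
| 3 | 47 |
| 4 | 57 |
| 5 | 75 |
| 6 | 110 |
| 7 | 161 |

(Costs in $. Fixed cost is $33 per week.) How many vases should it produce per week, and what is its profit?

q = 0 (shut down); profit = -$33

Profit at each row (π = 7q − TC): q=0: -33; q=1: -49; q=2: -56; q=3: -59; q=4: -62; q=5: -73; q=6: -101; q=7: -145.
Profit is highest at q = 0. Equivalently, the lowest AVC in the table is 57/4 ≈ $14.25 at q = 4, and P = $7 falls below it — price never covers variable cost, so the firm shuts down and loses only its fixed cost.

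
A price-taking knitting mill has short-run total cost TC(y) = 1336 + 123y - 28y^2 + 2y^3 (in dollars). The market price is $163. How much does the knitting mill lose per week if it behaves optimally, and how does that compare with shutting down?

AVC = 123 - 28y + 2y^2 has its minimum $25 at y = 7; price $163 clears that bar, so the firm operates.
MC = 123 - 56y + 6y^2. Setting P = MC and taking the root on the rising branch gives y* = 10.
TR = 163·10 = 1630. TC = 1336 + 430 = 1766. Profit = 1630 − 1766 = -$136.
That loss of $136 beats the $1336 the firm would lose by shutting down; producing recovers $1200 of fixed cost.

Profit = -$136 at y = 10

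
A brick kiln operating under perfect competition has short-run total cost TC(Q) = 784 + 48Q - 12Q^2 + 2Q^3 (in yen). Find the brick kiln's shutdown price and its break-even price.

Shutdown price = ¥30; break-even price = ¥174

Shutdown price = min AVC. AVC = 48 - 12Q + 2Q^2, with vertex at Q = 3 and minimum ¥30.
ATC = 784/Q + 48 - 12Q + 2Q^2. Setting dATC/dQ = −784/Q^2 − 12 + 4Q = 0 gives Q = 7 (since 4·7^3 − 12·7^2 = 784).
min ATC = 784/7 + 48 − 12·7 + 2·7^2 = ¥174. That is the break-even price.
For ¥30 ≤ P < ¥174 the firm produces at a loss; below ¥30 it shuts down.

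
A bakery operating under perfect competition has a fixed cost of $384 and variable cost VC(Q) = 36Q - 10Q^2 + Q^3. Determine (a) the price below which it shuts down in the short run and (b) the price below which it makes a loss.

AVC = 36 - 10Q + Q^2; minimized at Q = 5, giving min AVC = $11. That is the shutdown price.
ATC = 384/Q + 36 - 10Q + Q^2. Setting dATC/dQ = −384/Q^2 − 10 + 2Q = 0 gives Q = 8 (since 2·8^3 − 10·8^2 = 384).
min ATC = 384/8 + 36 − 10·8 + 8^2 = $68. That is the break-even price.
For $11 ≤ P < $68 the firm produces at a loss; below $11 it shuts down.

Shutdown price = $11; break-even price = $68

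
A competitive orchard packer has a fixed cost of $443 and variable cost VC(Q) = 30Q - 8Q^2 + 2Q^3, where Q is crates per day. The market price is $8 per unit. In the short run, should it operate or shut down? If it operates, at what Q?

From TC, MC = TC'(Q) = 30 - 16Q + 6Q^2 and AVC = VC/Q = 30 - 8Q + 2Q^2.
AVC hits its minimum where MC = AVC, at Q = 2, giving min AVC = 30 - 8·2 + 2·2^2 = $22.
Since P = $8 < min AVC = $22, price fails to cover variable cost at any output.
The firm minimizes its loss by shutting down and losing only its fixed cost of $443.

Shut down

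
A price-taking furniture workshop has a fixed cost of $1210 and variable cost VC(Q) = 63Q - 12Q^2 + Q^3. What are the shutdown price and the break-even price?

Shutdown price = $27; break-even price = $162

Shutdown price = min AVC. AVC = 63 - 12Q + Q^2, with vertex at Q = 6 and minimum $27.
ATC = 1210/Q + 63 - 12Q + Q^2. Setting dATC/dQ = −1210/Q^2 − 12 + 2Q = 0 gives Q = 11 (since 2·11^3 − 12·11^2 = 1210).
min ATC = 1210/11 + 63 − 12·11 + 11^2 = $162. That is the break-even price.
For $27 ≤ P < $162 the firm produces at a loss; below $27 it shuts down.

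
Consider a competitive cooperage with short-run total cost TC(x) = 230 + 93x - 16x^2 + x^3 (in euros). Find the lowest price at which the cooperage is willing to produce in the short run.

The firm shuts down when price falls below the minimum of average variable cost. AVC = VC/x = 93 - 16x + x^2.
At the minimum of AVC, MC = AVC. MC = 93 - 32x + 3x^2; setting MC = AVC gives 2x^2 - 16x = 0, so x = 8. min AVC = 29.
So the shutdown price is €29.

€29 per unit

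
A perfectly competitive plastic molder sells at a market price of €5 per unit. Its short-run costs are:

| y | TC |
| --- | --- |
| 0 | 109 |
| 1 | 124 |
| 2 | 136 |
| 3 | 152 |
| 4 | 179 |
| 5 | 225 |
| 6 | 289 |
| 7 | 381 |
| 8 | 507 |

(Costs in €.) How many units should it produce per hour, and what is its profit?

Compute π = P·y − TC at each output: y=0: -109; y=1: -119; y=2: -126; y=3: -137; y=4: -159; y=5: -200; y=6: -259; y=7: -346; y=8: -467.
Profit is highest at y = 0. Equivalently, the lowest AVC in the table is 27/2 ≈ €13.50 at y = 2, and P = €5 falls below it — price never covers variable cost, so the firm shuts down and loses only its fixed cost.

y = 0 (shut down); profit = -€109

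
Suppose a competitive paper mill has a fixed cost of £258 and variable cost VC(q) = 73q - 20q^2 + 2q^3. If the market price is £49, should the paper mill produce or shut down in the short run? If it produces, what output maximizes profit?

Produce at q = 6

Variable cost is VC = 73q - 20q^2 + 2q^3, so AVC = VC/q = 73 - 20q + 2q^2 and MC = dTC/dq = 73 - 40q + 6q^2.
AVC is minimized where dAVC/dq = -20 + 4q = 0, at q = 5; min AVC = 73 - 20·5 + 2·5^2 = £23.
P = £49 exceeds min AVC = £23, so the firm stays open.
P = MC gives 24 - 40q + 6q^2 = 0, with roots 2/3 and 6. Take the larger (rising MC): q* = 6.
Check: AVC at q = 6 is £25 ≤ P, so revenue covers variable cost.
Profit = P·q − TC = 49·6 − 408 = -£114, a loss, but smaller than the £258 fixed cost the firm would lose by shutting down.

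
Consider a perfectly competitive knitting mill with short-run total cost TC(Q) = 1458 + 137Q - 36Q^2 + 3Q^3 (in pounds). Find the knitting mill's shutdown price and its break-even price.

Shutdown price = £29; break-even price = £218

AVC = 137 - 36Q + 3Q^2; minimized at Q = 6, giving min AVC = £29. That is the shutdown price.
ATC = 1458/Q + 137 - 36Q + 3Q^2. Setting dATC/dQ = −1458/Q^2 − 36 + 6Q = 0 gives Q = 9 (since 6·9^3 − 36·9^2 = 1458).
min ATC = 1458/9 + 137 − 36·9 + 3·9^2 = £218. That is the break-even price.
For £29 ≤ P < £218 the firm produces at a loss; below £29 it shuts down.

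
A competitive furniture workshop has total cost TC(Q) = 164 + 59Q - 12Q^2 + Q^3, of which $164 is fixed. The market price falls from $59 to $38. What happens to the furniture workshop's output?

MC = 59 - 24Q + 3Q^2; the shutdown threshold is min AVC = $23 (at Q = 6).
At P = $59 ≥ min AVC, set P = MC on the rising branch: Q = 8.
At P = $38 ≥ min AVC, set P = MC: Q = 7. The firm stays open but cuts output.

Output falls from 8 to 7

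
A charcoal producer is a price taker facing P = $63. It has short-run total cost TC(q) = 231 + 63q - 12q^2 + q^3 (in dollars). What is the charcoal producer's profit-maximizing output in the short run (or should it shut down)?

Produce at q = 8

From TC, MC = TC'(q) = 63 - 24q + 3q^2 and AVC = VC/q = 63 - 12q + q^2.
AVC hits its minimum where MC = AVC, at q = 6, giving min AVC = 63 - 12·6 + 6^2 = $27.
Since P = $63 ≥ min AVC = $27, price covers variable cost and the firm should produce.
Set P = MC: 63 = 63 - 24q + 3q^2 → -24q + 3q^2 = 0. The roots are q = 0 and q = 8; the profit-maximizing output is on the rising part of MC, so q* = 8.
Check: AVC at q = 8 is $31 ≤ P, so revenue covers variable cost.
Profit = P·q − TC = 63·8 − 479 = $25.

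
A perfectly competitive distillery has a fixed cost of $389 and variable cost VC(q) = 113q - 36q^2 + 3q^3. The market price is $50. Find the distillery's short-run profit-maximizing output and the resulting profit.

Profit = -$95 at q = 7

AVC = 113 - 36q + 3q^2 has its minimum $5 at q = 6; price $50 clears that bar, so the firm operates.
With MC = 113 - 72q + 9q^2, P = MC on the upward-sloping part at q* = 7.
TR = 50·7 = 350. TC = 389 + 56 = 445. Profit = 350 − 445 = -$95.
That loss of $95 beats the $389 the firm would lose by shutting down; producing recovers $294 of fixed cost.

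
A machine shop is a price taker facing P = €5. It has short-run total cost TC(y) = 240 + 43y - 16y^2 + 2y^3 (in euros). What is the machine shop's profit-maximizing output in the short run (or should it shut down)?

Variable cost is VC = 43y - 16y^2 + 2y^3, so AVC = VC/y = 43 - 16y + 2y^2 and MC = dTC/dy = 43 - 32y + 6y^2.
AVC hits its minimum where MC = AVC, at y = 4, giving min AVC = 43 - 16·4 + 2·4^2 = €11.
With P < min AVC (€5 < €11), every unit sold adds to the loss.
Shutting down limits the loss to fixed cost, €240.

Shut down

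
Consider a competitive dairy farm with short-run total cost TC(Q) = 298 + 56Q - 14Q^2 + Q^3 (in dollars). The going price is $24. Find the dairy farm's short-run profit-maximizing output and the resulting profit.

Profit = -$170 at Q = 8

AVC = 56 - 14Q + Q^2; min AVC = $7 at Q = 7. Since P = $24 ≥ min AVC, the firm produces.
With MC = 56 - 28Q + 3Q^2, P = MC on the upward-sloping part at Q* = 8.
TR = 24·8 = 192. TC = 298 + 64 = 362. Profit = 192 − 362 = -$170.
By producing, the firm covers all variable cost plus $128 of fixed cost; shutting down would lose the full $298.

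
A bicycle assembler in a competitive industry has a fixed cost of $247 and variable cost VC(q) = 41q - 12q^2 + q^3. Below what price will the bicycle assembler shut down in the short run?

Short-run supply begins at min AVC. From VC = 41q - 12q^2 + q^3, AVC = 41 - 12q + q^2.
dAVC/dq = -12 + 2q = 0 gives q = 6. min AVC = 41 - 12·6 + 6^2 = 5.
The firm shuts down for any P below $5.

$5 per unit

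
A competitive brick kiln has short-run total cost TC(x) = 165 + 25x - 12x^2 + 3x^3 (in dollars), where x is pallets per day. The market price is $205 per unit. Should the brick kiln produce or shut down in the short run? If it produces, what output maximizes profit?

Variable cost is VC = 25x - 12x^2 + 3x^3, so AVC = VC/x = 25 - 12x + 3x^2 and MC = dTC/dx = 25 - 24x + 9x^2.
AVC hits its minimum where MC = AVC, at x = 2, giving min AVC = 25 - 12·2 + 3·2^2 = $13.
Since P = $205 ≥ min AVC = $13, price covers variable cost and the firm should produce.
Set P = MC: 205 = 25 - 24x + 9x^2 → -180 - 24x + 9x^2 = 0. The roots are x = -10/3 and x = 6; the profit-maximizing output is on the rising part of MC, so x* = 6.
Check: AVC at x = 6 is $61 ≤ P, so revenue covers variable cost.
Profit = P·x − TC = 205·6 − 531 = $699.

Produce at x = 6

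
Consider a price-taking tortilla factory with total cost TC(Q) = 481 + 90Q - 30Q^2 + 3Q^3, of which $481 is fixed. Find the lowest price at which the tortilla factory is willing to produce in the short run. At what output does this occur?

$15 per unit, at Q = 5

The shutdown price is the minimum of AVC. VC = 90Q - 30Q^2 + 3Q^3, so AVC = 90 - 30Q + 3Q^2.
At the minimum of AVC, MC = AVC. MC = 90 - 60Q + 9Q^2; setting MC = AVC gives 6Q^2 - 30Q = 0, so Q = 5. min AVC = 15.
So the shutdown price is $15.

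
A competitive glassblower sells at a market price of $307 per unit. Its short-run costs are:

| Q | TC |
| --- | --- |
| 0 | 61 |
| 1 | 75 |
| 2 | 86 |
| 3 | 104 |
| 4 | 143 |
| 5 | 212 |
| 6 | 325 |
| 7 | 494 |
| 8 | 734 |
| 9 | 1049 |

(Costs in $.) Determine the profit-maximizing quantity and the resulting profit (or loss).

Profit at each row (π = 307Q − TC): Q=0: -61; Q=1: 232; Q=2: 528; Q=3: 817; Q=4: 1085; Q=5: 1323; Q=6: 1517; Q=7: 1655; Q=8: 1722; Q=9: 1714.
Profit is maximized at Q = 8. AVC there is 673/8 = $84.12 ≤ P, so producing beats shutting down (which would give -$61).

Q = 8; profit = $1722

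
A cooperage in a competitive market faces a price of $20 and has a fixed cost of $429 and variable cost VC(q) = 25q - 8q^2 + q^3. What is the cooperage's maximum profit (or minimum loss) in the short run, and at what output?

AVC = 25 - 8q + q^2 has its minimum $9 at q = 4; price $20 clears that bar, so the firm operates.
MC = 25 - 16q + 3q^2. Setting P = MC and taking the root on the rising branch gives q* = 5.
TR = 20·5 = 100. TC = 429 + 50 = 479. Profit = 100 − 479 = -$379.
That loss of $379 beats the $429 the firm would lose by shutting down; producing recovers $50 of fixed cost.

Profit = -$379 at q = 5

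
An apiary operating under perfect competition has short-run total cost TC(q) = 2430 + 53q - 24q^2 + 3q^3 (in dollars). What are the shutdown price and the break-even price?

Shutdown price = min AVC. AVC = 53 - 24q + 3q^2, with vertex at q = 4 and minimum $5.
ATC = 2430/q + 53 - 24q + 3q^2. Setting dATC/dq = −2430/q^2 − 24 + 6q = 0 gives q = 9 (since 6·9^3 − 24·9^2 = 2430).
min ATC = 2430/9 + 53 − 24·9 + 3·9^2 = $350. That is the break-even price.
For $5 ≤ P < $350 the firm produces at a loss; below $5 it shuts down.

Shutdown price = $5; break-even price = $350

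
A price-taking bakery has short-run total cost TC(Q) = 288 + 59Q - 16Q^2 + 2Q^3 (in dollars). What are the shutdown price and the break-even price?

Shutdown price = $27; break-even price = $83

Shutdown price = min AVC. AVC = 59 - 16Q + 2Q^2, with vertex at Q = 4 and minimum $27.
ATC = 288/Q + 59 - 16Q + 2Q^2. Setting dATC/dQ = −288/Q^2 − 16 + 4Q = 0 gives Q = 6 (since 4·6^3 − 16·6^2 = 288).
min ATC = 288/6 + 59 − 16·6 + 2·6^2 = $83. That is the break-even price.
Between these two prices the firm operates at a loss; above $83 it earns a profit.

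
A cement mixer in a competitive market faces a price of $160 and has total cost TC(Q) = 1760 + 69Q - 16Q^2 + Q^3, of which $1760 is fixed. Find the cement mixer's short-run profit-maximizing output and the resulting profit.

Profit = -$70 at Q = 13

AVC = 69 - 16Q + Q^2; min AVC = $5 at Q = 8. Since P = $160 ≥ min AVC, the firm produces.
With MC = 69 - 32Q + 3Q^2, P = MC on the upward-sloping part at Q* = 13.
TR = 160·13 = 2080. TC = 1760 + 390 = 2150. Profit = 2080 − 2150 = -$70.
By producing, the firm covers all variable cost plus $1690 of fixed cost; shutting down would lose the full $1760.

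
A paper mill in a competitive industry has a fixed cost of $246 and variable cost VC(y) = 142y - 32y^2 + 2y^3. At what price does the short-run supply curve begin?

The firm shuts down when price falls below the minimum of average variable cost. AVC = VC/y = 142 - 32y + 2y^2.
dAVC/dy = -32 + 4y = 0 gives y = 8. min AVC = 142 - 32·8 + 2·8^2 = 14.
So the shutdown price is $14.

$14 per unit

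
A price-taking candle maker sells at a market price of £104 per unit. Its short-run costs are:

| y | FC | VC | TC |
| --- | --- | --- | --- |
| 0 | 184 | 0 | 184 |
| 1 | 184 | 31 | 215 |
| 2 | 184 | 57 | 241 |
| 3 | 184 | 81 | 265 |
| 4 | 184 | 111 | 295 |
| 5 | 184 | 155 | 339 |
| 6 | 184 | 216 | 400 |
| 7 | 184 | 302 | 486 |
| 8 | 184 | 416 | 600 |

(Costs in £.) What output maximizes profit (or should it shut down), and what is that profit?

Compute π = P·y − TC at each output: y=0: -184; y=1: -111; y=2: -33; y=3: 47; y=4: 121; y=5: 181; y=6: 224; y=7: 242; y=8: 232.
Profit is maximized at y = 7. AVC there is 302/7 = £43.14 ≤ P, so producing beats shutting down (which would give -£184).

y = 7; profit = £242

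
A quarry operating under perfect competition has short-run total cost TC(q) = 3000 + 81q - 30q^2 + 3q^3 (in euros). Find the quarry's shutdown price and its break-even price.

AVC = 81 - 30q + 3q^2; minimized at q = 5, giving min AVC = €6. That is the shutdown price.
ATC = 3000/q + 81 - 30q + 3q^2. Setting dATC/dq = −3000/q^2 − 30 + 6q = 0 gives q = 10 (since 6·10^3 − 30·10^2 = 3000).
min ATC = 3000/10 + 81 − 30·10 + 3·10^2 = €381. That is the break-even price.
For €6 ≤ P < €381 the firm produces at a loss; below €6 it shuts down.

Shutdown price = €6; break-even price = €381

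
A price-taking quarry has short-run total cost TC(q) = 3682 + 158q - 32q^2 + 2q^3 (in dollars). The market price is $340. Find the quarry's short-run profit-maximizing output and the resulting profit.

Profit = -$302 at q = 13

AVC = 158 - 32q + 2q^2; min AVC = $30 at q = 8. Since P = $340 ≥ min AVC, the firm produces.
MC = 158 - 64q + 6q^2. Setting P = MC and taking the root on the rising branch gives q* = 13.
TR = 340·13 = 4420. TC = 3682 + 1040 = 4722. Profit = 4420 − 4722 = -$302.
That loss of $302 beats the $3682 the firm would lose by shutting down; producing recovers $3380 of fixed cost.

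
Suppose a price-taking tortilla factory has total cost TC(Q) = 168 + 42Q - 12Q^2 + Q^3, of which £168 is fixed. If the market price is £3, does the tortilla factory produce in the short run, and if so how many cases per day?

Shut down

Strip out fixed cost: VC = 42Q - 12Q^2 + Q^3. Then AVC = 42 - 12Q + Q^2 and MC = 42 - 24Q + 3Q^2.
AVC is minimized where dAVC/dQ = -12 + 2Q = 0, at Q = 6; min AVC = 42 - 12·6 + 6^2 = £6.
P = £3 lies below min AVC = £6; no output level covers variable cost.
Shutting down limits the loss to fixed cost, £168.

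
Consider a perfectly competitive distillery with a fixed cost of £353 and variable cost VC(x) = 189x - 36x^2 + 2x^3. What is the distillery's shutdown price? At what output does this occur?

£27 per unit, at x = 9

The shutdown price is the minimum of AVC. VC = 189x - 36x^2 + 2x^3, so AVC = 189 - 36x + 2x^2.
At the minimum of AVC, MC = AVC. MC = 189 - 72x + 6x^2; setting MC = AVC gives 4x^2 - 36x = 0, so x = 9. min AVC = 27.
The firm shuts down for any P below £27.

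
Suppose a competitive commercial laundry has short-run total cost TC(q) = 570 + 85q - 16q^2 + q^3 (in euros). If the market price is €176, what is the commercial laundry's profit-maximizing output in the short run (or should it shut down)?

From TC, MC = TC'(q) = 85 - 32q + 3q^2 and AVC = VC/q = 85 - 16q + q^2.
AVC hits its minimum where MC = AVC, at q = 8, giving min AVC = 85 - 16·8 + 8^2 = €21.
Since P = €176 ≥ min AVC = €21, price covers variable cost and the firm should produce.
Set P = MC: 176 = 85 - 32q + 3q^2 → -91 - 32q + 3q^2 = 0. The roots are q = -7/3 and q = 13; the profit-maximizing output is on the rising part of MC, so q* = 13.
Check: AVC at q = 13 is €46 ≤ P, so revenue covers variable cost.
Profit = P·q − TC = 176·13 − 1168 = €1120.

Produce at q = 13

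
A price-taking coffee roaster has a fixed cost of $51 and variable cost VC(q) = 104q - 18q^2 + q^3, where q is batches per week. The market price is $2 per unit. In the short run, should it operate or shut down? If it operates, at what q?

Shut down

From TC, MC = TC'(q) = 104 - 36q + 3q^2 and AVC = VC/q = 104 - 18q + q^2.
AVC is minimized where dAVC/dq = -18 + 2q = 0, at q = 9; min AVC = 104 - 18·9 + 9^2 = $23.
With P < min AVC ($2 < $23), every unit sold adds to the loss.
The firm minimizes its loss by shutting down and losing only its fixed cost of $51.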